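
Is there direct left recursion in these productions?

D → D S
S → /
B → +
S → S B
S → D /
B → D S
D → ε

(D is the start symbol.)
Direct left recursion occurs when N → N α for some non-terminal N (the right-hand side begins with the left-hand side itself).

D → D S: LEFT RECURSIVE (starts with D)
S → /: starts with '/'
B → +: starts with '+'
S → S B: LEFT RECURSIVE (starts with S)
S → D /: starts with D
B → D S: starts with D
D → ε: starts with ε

The grammar has direct left recursion on: D, S.

Answer: Yes, D, S are left-recursive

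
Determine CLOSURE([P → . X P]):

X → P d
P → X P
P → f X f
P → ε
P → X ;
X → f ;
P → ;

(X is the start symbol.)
{ [P → . ;], [P → . X ;], [P → . X P], [P → . f X f], [P → .], [X → . P d], [X → . f ;] }

To compute CLOSURE, for each item [A → α.Bβ] where B is a non-terminal, add [B → .γ] for all productions B → γ; repeat for the newly added items until nothing changes.

Start with: [P → . X P]
  [P → . X P] has the dot before X: add [X → . P d], [X → . f ;]
  [X → . P d] has the dot before P: add [P → . f X f], [P → .], [P → . X ;], [P → . ;]
No further items can be added.

CLOSURE = { [P → . ;], [P → . X ;], [P → . X P], [P → . f X f], [P → .], [X → . P d], [X → . f ;] }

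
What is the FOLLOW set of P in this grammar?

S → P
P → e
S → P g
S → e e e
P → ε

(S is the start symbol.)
{ $, 'g' }

To compute FOLLOW(P), find every occurrence of P on a right-hand side N → α P β: add FIRST(β) \ {ε}, and if β is empty or nullable also add FOLLOW(N). Iterate to a fixed point.

In S → P: P is at the end, add FOLLOW(S)
In S → P g: P is followed by g, add FIRST(g) \ {ε} = { 'g' }

The FOLLOW sets referred to above (computed the same way, to a fixed point):
  FOLLOW(S) = { $ }

Taking the union: FOLLOW(P) = { $, 'g' }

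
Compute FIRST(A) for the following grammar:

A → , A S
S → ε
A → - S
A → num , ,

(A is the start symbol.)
To compute FIRST(A), examine every production with A on the left-hand side, reading each right-hand side left to right until a non-nullable symbol is reached.

From A → , A S:
  - ',' is a terminal: add ',' and stop
From A → - S:
  - '-' is a terminal: add '-' and stop
From A → num , ,:
  - num is a terminal: add 'num' and stop

Collecting: FIRST(A) = { ',', '-', 'num' }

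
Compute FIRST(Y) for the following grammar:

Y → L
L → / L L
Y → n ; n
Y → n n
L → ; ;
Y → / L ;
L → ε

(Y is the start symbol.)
{ '/', ';', 'n', ε }

FIRST sets of the other non-terminals involved (by the same procedure, iterated to a fixed point):
  FIRST(L) = { '/', ';', ε }

From Y → L:
  - L is a non-terminal: add FIRST(L) \ {ε} = { '/', ';' }
    L is nullable and nothing follows, so the whole right-hand side can vanish: ε ∈ FIRST(Y)
From Y → n ; n:
  - n is a terminal: add 'n' and stop
From Y → n n:
  - n is a terminal: add 'n' and stop
From Y → / L ;:
  - '/' is a terminal: add '/' and stop

Collecting: FIRST(Y) = { '/', ';', 'n', ε }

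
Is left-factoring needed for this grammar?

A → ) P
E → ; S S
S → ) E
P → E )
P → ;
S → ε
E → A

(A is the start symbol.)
Left-factoring is needed when two productions for the same non-terminal
share a common prefix on the right-hand side.

Productions for E:
  E → ; S S
  E → A
Productions for S:
  S → ) E
  S → ε
Productions for P:
  P → E )
  P → ;

No common prefixes found.

Answer: No, left-factoring is not needed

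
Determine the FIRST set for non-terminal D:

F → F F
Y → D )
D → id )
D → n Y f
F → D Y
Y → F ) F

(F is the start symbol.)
To compute FIRST(D), examine every production with D on the left-hand side, reading each right-hand side left to right until a non-nullable symbol is reached.

From D → id ):
  - id is a terminal: add 'id' and stop
From D → n Y f:
  - n is a terminal: add 'n' and stop

Collecting: FIRST(D) = { 'id', 'n' }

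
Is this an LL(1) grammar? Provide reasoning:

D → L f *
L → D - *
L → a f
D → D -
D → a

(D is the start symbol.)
A grammar is LL(1) if for each non-terminal N with multiple productions, the predict sets of those productions are pairwise disjoint, where PREDICT(N → α) = (FIRST(α) \ {ε}) ∪ (FOLLOW(N) if α ⇒* ε).

Relevant sets:
  FIRST(L) = { 'a' }
  FIRST(D) = { 'a' }

For D:
  PREDICT(D → L f '*') = { 'a' }
  PREDICT(D → D '-') = { 'a' }
  PREDICT(D → a) = { 'a' }
For L:
  PREDICT(L → D '-' '*') = { 'a' }
  PREDICT(L → a f) = { 'a' }

Conflict found: Predict set conflict for D: { 'a' }
The grammar is NOT LL(1).

Answer: No. Predict set conflict for D: { 'a' }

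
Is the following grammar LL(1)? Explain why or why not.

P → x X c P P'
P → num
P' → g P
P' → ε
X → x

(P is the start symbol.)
No. Predict set conflict for P': { 'g' }

Relevant sets:
  FOLLOW(P') = { $, 'g' }

For P:
  PREDICT(P → x X c P P') = { 'x' }
  PREDICT(P → num) = { 'num' }
For P':
  PREDICT(P' → g P) = { 'g' }
  PREDICT(P' → ε) = { $, 'g' }
X has a single production, so nothing to check there.

Conflict found: Predict set conflict for P': { 'g' }
The grammar is NOT LL(1).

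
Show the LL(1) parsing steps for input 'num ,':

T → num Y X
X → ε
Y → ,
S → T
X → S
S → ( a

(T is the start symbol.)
LL(1) parsing maintains a stack (initially the start symbol over $) and the input. At each step: if the stack top is a terminal, match it against the current input token; if it is a non-terminal N, replace it with the RHS of M[N, lookahead] (the unique production whose predict set contains the lookahead).

Stack is shown with the top on the left.

Stack      Input    Action
--------------------------
T $        num , $  output T → num Y X
num Y X $  num , $  match 'num'
Y X $      , $      output Y → ,
, X $      , $      match ','
X $        $        output X → ε
$          $        accept

The string is accepted.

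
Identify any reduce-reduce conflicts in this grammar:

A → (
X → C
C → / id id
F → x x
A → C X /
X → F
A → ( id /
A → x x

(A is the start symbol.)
A reduce-reduce conflict occurs when an LR(0) state has two complete items [A → α .] and [B → β .] — both call for a reduction, and with no lookahead the parser cannot choose between them.

Augment with A' → A and build the canonical LR(0) collection (I0 = CLOSURE({[A' → . A]}), then GOTO on every symbol after a dot until no new states appear). It has 17 states:
  I0: { [A → . ( id /], [A → . (], [A → . C X /], [A → . x x], [A' → . A], [C → . / id id] }  — shift
  I1: { [A → ( . id /], [A → ( .] }  — shift, reduce
  I2: { [C → / . id id] }  — shift
  I3: { [A' → A .] }  — accept
  I4: { [A → C . X /], [C → . / id id], [F → . x x], [X → . C], [X → . F] }  — shift
  I5: { [A → x . x] }  — shift
  I6: { [A → x x .] }  — reduce
  I7: { [X → C .] }  — reduce
  I8: { [X → F .] }  — reduce
  I9: { [A → C X . /] }  — shift
  I10: { [F → x . x] }  — shift
  I11: { [F → x x .] }  — reduce
  I12: { [A → C X / .] }  — reduce
  I13: { [C → / id . id] }  — shift
  I14: { [C → / id id .] }  — reduce
  I15: { [A → ( id . /] }  — shift
  I16: { [A → ( id / .] }  — reduce

No state contains more than one complete item.

Answer: No reduce-reduce conflicts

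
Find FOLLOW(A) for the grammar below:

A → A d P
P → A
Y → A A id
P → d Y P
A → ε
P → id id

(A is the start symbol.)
{ $, 'd', 'id' }

To compute FOLLOW(A), find every occurrence of A on a right-hand side N → α A β: add FIRST(β) \ {ε}, and if β is empty or nullable also add FOLLOW(N). Iterate to a fixed point.

A is the start symbol, so $ ∈ FOLLOW(A).
In A → A d P: A is followed by d P, add FIRST(d P) \ {ε} = { 'd' }
In P → A: A is at the end, add FOLLOW(P)
In Y → A A id: A is followed by A id, add FIRST(A id) \ {ε} = { 'd', 'id' }
In Y → A A id: A is followed by id, add FIRST(id) \ {ε} = { 'id' }

The FOLLOW sets referred to above (computed the same way, to a fixed point):
  FOLLOW(P) = { $, 'd', 'id' }

Taking the union: FOLLOW(A) = { $, 'd', 'id' }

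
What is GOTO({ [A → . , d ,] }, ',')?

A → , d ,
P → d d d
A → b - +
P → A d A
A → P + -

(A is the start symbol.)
GOTO(I, ',') = CLOSURE({ [A → αX.β] : [A → α.Xβ] ∈ I, X = ',' })

Items with dot before ',', with the dot advanced:
  [A → . , d ,] → [A → , . d ,]
Closure adds nothing (no advanced item has the dot before a non-terminal).

GOTO = { [A → , . d ,] }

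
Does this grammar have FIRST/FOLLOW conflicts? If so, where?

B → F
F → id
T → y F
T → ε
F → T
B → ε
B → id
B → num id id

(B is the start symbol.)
A FIRST/FOLLOW conflict occurs when a non-terminal N has a nullable alternative N → β (β ⇒* ε) and another alternative N → α with FIRST(α) ∩ FOLLOW(N) ≠ ∅: on such a lookahead the parser cannot decide between expanding α and letting N vanish via β.

Nullable non-terminals: B, F, T.
FIRST sets used below: FIRST(F) = { 'id', 'y', ε }, FIRST(T) = { 'y', ε }

B: nullable alternative(s) B → F, B → ε; FOLLOW(B) = { $ }
  B → F: FIRST \ {ε} = { 'id', 'y' } — disjoint from FOLLOW(B)
  B → ε: FIRST \ {ε} = { } — disjoint from FOLLOW(B)
  B → id: FIRST \ {ε} = { 'id' } — disjoint from FOLLOW(B)
  B → num id id: FIRST \ {ε} = { 'num' } — disjoint from FOLLOW(B)

F: nullable alternative(s) F → T; FOLLOW(F) = { $ }
  F → id: FIRST \ {ε} = { 'id' } — disjoint from FOLLOW(F)
  F → T: FIRST \ {ε} = { 'y' } — this is the only nullable alternative, skip

T: nullable alternative(s) T → ε; FOLLOW(T) = { $ }
  T → y F: FIRST \ {ε} = { 'y' } — disjoint from FOLLOW(T)
  T → ε: FIRST \ {ε} = { } — this is the only nullable alternative, skip

No FIRST/FOLLOW conflicts found.

Answer: No FIRST/FOLLOW conflicts.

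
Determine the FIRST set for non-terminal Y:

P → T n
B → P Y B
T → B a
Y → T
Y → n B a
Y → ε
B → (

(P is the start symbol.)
{ '(', 'n', ε }

To compute FIRST(Y), examine every production with Y on the left-hand side, reading each right-hand side left to right until a non-nullable symbol is reached.

FIRST sets of the other non-terminals involved (by the same procedure, iterated to a fixed point):
  FIRST(T) = { '(' }

From Y → T:
  - T is a non-terminal: add FIRST(T) \ {ε} = { '(' }
    T is not nullable, so stop
From Y → n B a:
  - n is a terminal: add 'n' and stop
From Y → ε:
  - ε-production, so ε ∈ FIRST(Y)

Collecting: FIRST(Y) = { '(', 'n', ε }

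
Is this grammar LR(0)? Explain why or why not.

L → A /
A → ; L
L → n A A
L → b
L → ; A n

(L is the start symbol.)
Yes, the grammar is LR(0)

Augment with L' → L and build the canonical LR(0) collection (I0 = CLOSURE({[L' → . L]}), then GOTO on every symbol after a dot until no new states appear). It has 13 states:
  I0: { [A → . ; L], [L → . ; A n], [L → . A /], [L → . b], [L → . n A A], [L' → . L] }  — shift
  I1: { [A → . ; L], [A → ; . L], [L → . ; A n], [L → . A /], [L → . b], [L → . n A A], [L → ; . A n] }  — shift
  I2: { [L → A . /] }  — shift
  I3: { [L' → L .] }  — accept
  I4: { [L → b .] }  — reduce
  I5: { [A → . ; L], [L → n . A A] }  — shift
  I6: { [A → . ; L], [A → ; . L], [L → . ; A n], [L → . A /], [L → . b], [L → . n A A] }  — shift
  I7: { [A → . ; L], [L → n A . A] }  — shift
  I8: { [L → n A A .] }  — reduce
  I9: { [A → ; L .] }  — reduce
  I10: { [L → A / .] }  — reduce
  I11: { [L → ; A . n], [L → A . /] }  — shift
  I12: { [L → ; A n .] }  — reduce

Every state is either a pure shift/goto state or contains exactly one complete item and nothing to shift — no conflicts. The grammar is LR(0).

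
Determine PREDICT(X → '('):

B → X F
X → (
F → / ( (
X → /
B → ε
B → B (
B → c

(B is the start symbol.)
{ '(' }

PREDICT(X → '(') = (FIRST(RHS) \ {ε}) ∪ (FOLLOW(X) if ε ∈ FIRST(RHS), i.e. RHS ⇒* ε)
FIRST('(') = { '(' }
ε ∉ FIRST('('), so FOLLOW(X) is not added.
PREDICT(X → '(') = { '(' }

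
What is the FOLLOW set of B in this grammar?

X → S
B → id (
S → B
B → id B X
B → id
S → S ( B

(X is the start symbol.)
{ $, '(', 'id' }

In S → B: B is at the end, add FOLLOW(S)
In B → id B X: B is followed by X, add FIRST(X) \ {ε} = { 'id' }
In S → S ( B: B is at the end, add FOLLOW(S)

The FOLLOW sets referred to above (computed the same way, to a fixed point):
  FOLLOW(S) = { $, '(', 'id' }

Taking the union: FOLLOW(B) = { $, '(', 'id' }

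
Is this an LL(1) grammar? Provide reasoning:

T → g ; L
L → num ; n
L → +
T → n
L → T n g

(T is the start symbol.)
Yes, the grammar is LL(1).

A grammar is LL(1) if for each non-terminal N with multiple productions, the predict sets of those productions are pairwise disjoint, where PREDICT(N → α) = (FIRST(α) \ {ε}) ∪ (FOLLOW(N) if α ⇒* ε).

Relevant sets:
  FIRST(T) = { 'g', 'n' }

For T:
  PREDICT(T → g ';' L) = { 'g' }
  PREDICT(T → n) = { 'n' }
For L:
  PREDICT(L → num ';' n) = { 'num' }
  PREDICT(L → '+') = { '+' }
  PREDICT(L → T n g) = { 'g', 'n' }

All predict sets are disjoint. The grammar IS LL(1).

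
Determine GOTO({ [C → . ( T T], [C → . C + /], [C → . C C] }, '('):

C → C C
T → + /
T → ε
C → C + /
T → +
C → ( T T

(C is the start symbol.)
GOTO(I, '(') = CLOSURE({ [A → αX.β] : [A → α.Xβ] ∈ I, X = '(' })

Items with dot before '(', with the dot advanced:
  [C → . ( T T] → [C → ( . T T]
Closure of the advanced items:
  [C → ( . T T] has the dot before T: add [T → . + /], [T → .], [T → . +]

GOTO = { [C → ( . T T], [T → . + /], [T → . +], [T → .] }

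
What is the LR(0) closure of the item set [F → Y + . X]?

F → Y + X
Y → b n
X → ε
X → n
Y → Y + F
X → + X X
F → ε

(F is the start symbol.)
{ [F → Y + . X], [X → . + X X], [X → . n], [X → .] }

Start with: [F → Y + . X]
  [F → Y + . X] has the dot before X: add [X → .], [X → . n], [X → . + X X]
No further items can be added.

CLOSURE = { [F → Y + . X], [X → . + X X], [X → . n], [X → .] }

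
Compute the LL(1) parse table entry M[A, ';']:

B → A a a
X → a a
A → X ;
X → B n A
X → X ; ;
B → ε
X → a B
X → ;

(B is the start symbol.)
To find M[A, ';'], we find productions for A where ';' is in the predict set (PREDICT(N → α) = (FIRST(α) \ {ε}) ∪ (FOLLOW(N) if α ⇒* ε)).

Relevant sets:
  FIRST(X) = { ';', 'a', 'n' }

A → X ;: PREDICT = { ';', 'a', 'n' }
  ';' is in predict set, so this production goes in M[A, ';']

M[A, ';'] = A → X ;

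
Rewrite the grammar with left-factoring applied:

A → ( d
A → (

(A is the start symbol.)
A → ( A'
A' → d
A' → ε

Left-factoring transforms A → αβ₁ | αβ₂ into A → αA' and A' → β₁ | β₂
(α is the longest common prefix among the alternatives). Repeat until
no nonterminal has two alternatives with a common prefix.

Round 1: A has alternatives sharing prefix '('. Introduce A': A → ( A'
  Add: A' → d
  Add: A' → ε

No remaining common prefixes — done.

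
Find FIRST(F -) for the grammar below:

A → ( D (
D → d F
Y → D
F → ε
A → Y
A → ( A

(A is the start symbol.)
FIRST sets of the non-terminals involved (from the grammar, by fixed-point iteration):
  FIRST(F) = { ε }

To compute FIRST(F -), process the symbols left to right:
Symbol F is a non-terminal. Add FIRST(F) \ {ε} = { }
F is nullable (ε ∈ FIRST(F)), continue to the next symbol.
Symbol - is a terminal. Add '-' and stop.
FIRST(F -) = { '-' }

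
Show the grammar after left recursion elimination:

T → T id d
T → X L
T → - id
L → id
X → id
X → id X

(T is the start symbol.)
T is directly left-recursive. The standard transformation for
  A → A α₁ | ... | A α_m | β₁ | ... | β_n
is
  A  → β₁ A' | ... | β_n A'
  A' → α₁ A' | ... | α_m A' | ε

T → X L becomes T → X L T'
T → - id becomes T → - id T'
T → T id d becomes T' → id d T'
Add T' → ε

Productions for other non-terminals are unchanged:
  L → id
  X → id
  X → id X

Resulting grammar:
T → X L T'
T → - id T'
T' → id d T'
T' → ε
L → id
X → id
X → id X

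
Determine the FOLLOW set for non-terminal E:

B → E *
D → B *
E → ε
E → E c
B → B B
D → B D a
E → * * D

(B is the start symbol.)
In B → E *: E is followed by '*', add FIRST('*') \ {ε} = { '*' }
In E → E c: E is followed by c, add FIRST(c) \ {ε} = { 'c' }

Taking the union: FOLLOW(E) = { '*', 'c' }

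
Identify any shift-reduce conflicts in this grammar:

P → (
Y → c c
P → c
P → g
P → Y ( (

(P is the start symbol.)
A shift-reduce conflict occurs when an LR(0) state has both:
  - a complete (reduce) item [A → α .] (dot at the end), and
  - a shift item [B → β . c γ] (dot before a terminal).

Augment with P' → P and build the canonical LR(0) collection (I0 = CLOSURE({[P' → . P]}), then GOTO on every symbol after a dot until no new states appear). It has 9 states:
  I0: { [P → . (], [P → . Y ( (], [P → . c], [P → . g], [P' → . P], [Y → . c c] }  — shift
  I1: { [P → ( .] }  — reduce
  I2: { [P' → P .] }  — accept
  I3: { [P → Y . ( (] }  — shift
  I4: { [P → c .], [Y → c . c] }  — shift, reduce
  I5: { [P → g .] }  — reduce
  I6: { [Y → c c .] }  — reduce
  I7: { [P → Y ( . (] }  — shift
  I8: { [P → Y ( ( .] }  — reduce

I4 contains reduce item [P → c .] and shift item [Y → c . c] — shift-reduce conflict.

Answer: Yes — I4: [P → c .] vs [Y → c . c]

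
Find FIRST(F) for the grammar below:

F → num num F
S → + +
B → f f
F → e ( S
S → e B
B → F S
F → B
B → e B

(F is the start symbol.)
To compute FIRST(F), examine every production with F on the left-hand side, reading each right-hand side left to right until a non-nullable symbol is reached.

FIRST sets of the other non-terminals involved (by the same procedure, iterated to a fixed point):
  FIRST(B) = { 'e', 'f', 'num' }

From F → num num F:
  - num is a terminal: add 'num' and stop
From F → e ( S:
  - e is a terminal: add 'e' and stop
From F → B:
  - B is a non-terminal: add FIRST(B) \ {ε} = { 'e', 'f', 'num' }
    B is not nullable, so stop

Collecting: FIRST(F) = { 'e', 'f', 'num' }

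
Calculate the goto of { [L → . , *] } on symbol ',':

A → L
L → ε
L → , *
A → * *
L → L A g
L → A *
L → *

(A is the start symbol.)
GOTO(I, ',') = CLOSURE({ [A → αX.β] : [A → α.Xβ] ∈ I, X = ',' })

Items with dot before ',', with the dot advanced:
  [L → . , *] → [L → , . *]
Closure adds nothing (no advanced item has the dot before a non-terminal).

GOTO = { [L → , . *] }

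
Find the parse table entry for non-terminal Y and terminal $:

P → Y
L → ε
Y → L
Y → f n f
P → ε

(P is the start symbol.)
Y → L

To find M[Y, $], we find productions for Y where $ is in the predict set (PREDICT(N → α) = (FIRST(α) \ {ε}) ∪ (FOLLOW(N) if α ⇒* ε)).

Relevant sets:
  FIRST(L) = { ε }
  FOLLOW(Y) = { $ }

Y → L: PREDICT = { $ }
  $ is in predict set, so this production goes in M[Y, $]
Y → f n f: PREDICT = { 'f' }

M[Y, $] = Y → L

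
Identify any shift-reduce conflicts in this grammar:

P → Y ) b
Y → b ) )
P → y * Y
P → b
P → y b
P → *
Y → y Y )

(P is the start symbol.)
A shift-reduce conflict occurs when an LR(0) state has both:
  - a complete (reduce) item [A → α .] (dot at the end), and
  - a shift item [B → β . c γ] (dot before a terminal).

Augment with P' → P and build the canonical LR(0) collection (I0 = CLOSURE({[P' → . P]}), then GOTO on every symbol after a dot until no new states appear). It has 17 states:
  I0: { [P → . *], [P → . Y ) b], [P → . b], [P → . y * Y], [P → . y b], [P' → . P], [Y → . b ) )], [Y → . y Y )] }  — shift
  I1: { [P → * .] }  — reduce
  I2: { [P' → P .] }  — accept
  I3: { [P → Y . ) b] }  — shift
  I4: { [P → b .], [Y → b . ) )] }  — shift, reduce
  I5: { [P → y . * Y], [P → y . b], [Y → . b ) )], [Y → . y Y )], [Y → y . Y )] }  — shift
  I6: { [P → y * . Y], [Y → . b ) )], [Y → . y Y )] }  — shift
  I7: { [Y → y Y . )] }  — shift
  I8: { [P → y b .], [Y → b . ) )] }  — shift, reduce
  I9: { [Y → . b ) )], [Y → . y Y )], [Y → y . Y )] }  — shift
  I10: { [Y → b . ) )] }  — shift
  I11: { [Y → b ) . )] }  — shift
  I12: { [Y → b ) ) .] }  — reduce
  I13: { [Y → y Y ) .] }  — reduce
  I14: { [P → y * Y .] }  — reduce
  I15: { [P → Y ) . b] }  — shift
  I16: { [P → Y ) b .] }  — reduce

I4 contains reduce item [P → b .] and shift item [Y → b . ) )] — shift-reduce conflict.
I8 contains reduce item [P → y b .] and shift item [Y → b . ) )] — shift-reduce conflict.

Answer: Yes — I4: [P → b .] vs [Y → b . ) )]; I8: [P → y b .] vs [Y → b . ) )]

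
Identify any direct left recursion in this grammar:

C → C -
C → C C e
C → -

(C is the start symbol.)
C → C -: LEFT RECURSIVE (starts with C)
C → C C e: LEFT RECURSIVE (starts with C)
C → -: starts with '-'

The grammar has direct left recursion on: C.

Answer: Yes, C is left-recursive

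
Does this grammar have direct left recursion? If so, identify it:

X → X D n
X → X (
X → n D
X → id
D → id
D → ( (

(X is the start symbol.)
Yes, X is left-recursive

X → X D n: LEFT RECURSIVE (starts with X)
X → X (: LEFT RECURSIVE (starts with X)
X → n D: starts with n
X → id: starts with id
D → id: starts with id
D → ( (: starts with '('

The grammar has direct left recursion on: X.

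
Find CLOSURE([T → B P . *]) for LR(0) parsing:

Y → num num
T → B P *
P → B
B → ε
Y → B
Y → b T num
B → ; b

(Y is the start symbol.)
To compute CLOSURE, for each item [A → α.Bβ] where B is a non-terminal, add [B → .γ] for all productions B → γ; repeat for the newly added items until nothing changes.

Start with: [T → B P . *]
The dot precedes the terminal '*', so nothing is added.

CLOSURE = { [T → B P . *] }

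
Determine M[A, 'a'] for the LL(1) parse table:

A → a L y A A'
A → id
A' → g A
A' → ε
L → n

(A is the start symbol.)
To find M[A, 'a'], we find productions for A where 'a' is in the predict set (PREDICT(N → α) = (FIRST(α) \ {ε}) ∪ (FOLLOW(N) if α ⇒* ε)).

A → a L y A A': PREDICT = { 'a' }
  'a' is in predict set, so this production goes in M[A, 'a']
A → id: PREDICT = { 'id' }

M[A, 'a'] = A → a L y A A'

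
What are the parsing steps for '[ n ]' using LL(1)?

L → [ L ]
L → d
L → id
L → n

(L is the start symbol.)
Stack is shown with the top on the left.

Stack    Input    Action
------------------------
L $      [ n ] $  output L → [ L ]
[ L ] $  [ n ] $  match '['
L ] $    n ] $    output L → n
n ] $    n ] $    match 'n'
] $      ] $      match ']'
$        $        accept

The string is accepted.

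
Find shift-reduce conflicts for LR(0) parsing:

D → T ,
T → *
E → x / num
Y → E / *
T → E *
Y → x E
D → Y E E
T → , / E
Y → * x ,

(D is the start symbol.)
A shift-reduce conflict occurs when an LR(0) state has both:
  - a complete (reduce) item [A → α .] (dot at the end), and
  - a shift item [B → β . c γ] (dot before a terminal).

Augment with D' → D and build the canonical LR(0) collection (I0 = CLOSURE({[D' → . D]}), then GOTO on every symbol after a dot until no new states appear). It has 22 states:
  I0: { [D → . T ,], [D → . Y E E], [D' → . D], [E → . x / num], [T → . *], [T → . , / E], [T → . E *], [Y → . * x ,], [Y → . E / *], [Y → . x E] }  — shift
  I1: { [T → * .], [Y → * . x ,] }  — shift, reduce
  I2: { [T → , . / E] }  — shift
  I3: { [D' → D .] }  — accept
  I4: { [T → E . *], [Y → E . / *] }  — shift
  I5: { [D → T . ,] }  — shift
  I6: { [D → Y . E E], [E → . x / num] }  — shift
  I7: { [E → . x / num], [E → x . / num], [Y → x . E] }  — shift
  I8: { [E → x / . num] }  — shift
  I9: { [Y → x E .] }  — reduce
  I10: { [E → x . / num] }  — shift
  I11: { [E → x / num .] }  — reduce
  I12: { [D → Y E . E], [E → . x / num] }  — shift
  I13: { [D → Y E E .] }  — reduce
  I14: { [D → T , .] }  — reduce
  I15: { [T → E * .] }  — reduce
  I16: { [Y → E / . *] }  — shift
  I17: { [Y → E / * .] }  — reduce
  I18: { [E → . x / num], [T → , / . E] }  — shift
  I19: { [T → , / E .] }  — reduce
  I20: { [Y → * x . ,] }  — shift
  I21: { [Y → * x , .] }  — reduce

I1 contains reduce item [T → * .] and shift item [Y → * . x ,] — shift-reduce conflict.

Answer: Yes — I1: [T → * .] vs [Y → * . x ,]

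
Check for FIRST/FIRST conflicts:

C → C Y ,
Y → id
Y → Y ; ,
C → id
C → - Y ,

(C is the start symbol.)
Yes. C → C Y ',' / C → id on { 'id' }; C → C Y ',' / C → '-' Y ',' on { '-' }; Y → id / Y → Y ';' ',' on { 'id' }

A FIRST/FIRST conflict occurs when two productions N → α and N → β for the same non-terminal have FIRST(α) ∩ FIRST(β) ≠ ∅ (with ε ∈ FIRST of a nullable right-hand side, so two nullable alternatives also conflict).

FIRST sets of the non-terminals at (or reachable through a nullable prefix from) the front of some alternative:
  FIRST(C) = { '-', 'id' }
  FIRST(Y) = { 'id' }

Productions for C:
  C → C Y ,: FIRST = { '-', 'id' }
  C → id: FIRST = { 'id' }
  C → - Y ,: FIRST = { '-' }
Productions for Y:
  Y → id: FIRST = { 'id' }
  Y → Y ; ,: FIRST = { 'id' }

Conflict for C: C → C Y , and C → id
  Overlap: { 'id' }
Conflict for C: C → C Y , and C → - Y ,
  Overlap: { '-' }
Conflict for Y: Y → id and Y → Y ; ,
  Overlap: { 'id' }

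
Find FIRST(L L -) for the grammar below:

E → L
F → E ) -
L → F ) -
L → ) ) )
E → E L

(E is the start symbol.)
FIRST sets of the non-terminals involved (from the grammar, by fixed-point iteration):
  FIRST(L) = { ')' }

To compute FIRST(L L -), process the symbols left to right:
Symbol L is a non-terminal. Add FIRST(L) \ {ε} = { ')' }
L is not nullable (ε ∉ FIRST(L)), so stop here.
FIRST(L L -) = { ')' }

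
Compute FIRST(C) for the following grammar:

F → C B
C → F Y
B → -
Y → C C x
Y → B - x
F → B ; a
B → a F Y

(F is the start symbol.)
{ '-', 'a' }

FIRST sets of the other non-terminals involved (by the same procedure, iterated to a fixed point):
  FIRST(F) = { '-', 'a' }

From C → F Y:
  - F is a non-terminal: add FIRST(F) \ {ε} = { '-', 'a' }
    F is not nullable, so stop

Collecting: FIRST(C) = { '-', 'a' }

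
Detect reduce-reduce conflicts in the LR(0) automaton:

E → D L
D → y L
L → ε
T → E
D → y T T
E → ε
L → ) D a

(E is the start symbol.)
Yes — I3: [E → .] vs [L → .]

A reduce-reduce conflict occurs when an LR(0) state has two complete items [A → α .] and [B → β .] — both call for a reduction, and with no lookahead the parser cannot choose between them.

Augment with E' → E and build the canonical LR(0) collection (I0 = CLOSURE({[E' → . E]}), then GOTO on every symbol after a dot until no new states appear). It has 12 states:
  I0: { [D → . y L], [D → . y T T], [E → . D L], [E → .], [E' → . E] }  — shift, reduce
  I1: { [E → D . L], [L → . ) D a], [L → .] }  — shift, reduce
  I2: { [E' → E .] }  — accept
  I3: { [D → . y L], [D → . y T T], [D → y . L], [D → y . T T], [E → . D L], [E → .], [L → . ) D a], [L → .], [T → . E] }  — shift, 2 reduces
  I4: { [D → . y L], [D → . y T T], [L → ) . D a] }  — shift
  I5: { [T → E .] }  — reduce
  I6: { [D → y L .] }  — reduce
  I7: { [D → . y L], [D → . y T T], [D → y T . T], [E → . D L], [E → .], [T → . E] }  — shift, reduce
  I8: { [D → y T T .] }  — reduce
  I9: { [L → ) D . a] }  — shift
  I10: { [L → ) D a .] }  — reduce
  I11: { [E → D L .] }  — reduce

I3 contains complete items [E → .], [L → .] — reduce-reduce conflict.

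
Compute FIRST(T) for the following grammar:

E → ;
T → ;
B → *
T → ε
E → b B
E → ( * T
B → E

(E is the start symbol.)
To compute FIRST(T), examine every production with T on the left-hand side, reading each right-hand side left to right until a non-nullable symbol is reached.

From T → ;:
  - ';' is a terminal: add ';' and stop
From T → ε:
  - ε-production, so ε ∈ FIRST(T)

Collecting: FIRST(T) = { ';', ε }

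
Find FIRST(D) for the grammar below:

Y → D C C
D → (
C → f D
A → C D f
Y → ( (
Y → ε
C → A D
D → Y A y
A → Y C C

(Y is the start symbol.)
To compute FIRST(D), examine every production with D on the left-hand side, reading each right-hand side left to right until a non-nullable symbol is reached.

FIRST sets of the other non-terminals involved (by the same procedure, iterated to a fixed point):
  FIRST(Y) = { '(', 'f', ε }
  FIRST(A) = { '(', 'f' }

From D → (:
  - '(' is a terminal: add '(' and stop
From D → Y A y:
  - Y is a non-terminal: add FIRST(Y) \ {ε} = { '(', 'f' }
    Y is nullable, so continue to the next symbol
  - A is a non-terminal: add FIRST(A) \ {ε} = { '(', 'f' }
    A is not nullable, so stop

Collecting: FIRST(D) = { '(', 'f' }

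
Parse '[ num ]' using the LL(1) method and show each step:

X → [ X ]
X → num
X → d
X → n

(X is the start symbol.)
Stack is shown with the top on the left.

Stack    Input      Action
--------------------------
X $      [ num ] $  output X → [ X ]
[ X ] $  [ num ] $  match '['
X ] $    num ] $    output X → num
num ] $  num ] $    match 'num'
] $      ] $        match ']'
$        $          accept

The string is accepted.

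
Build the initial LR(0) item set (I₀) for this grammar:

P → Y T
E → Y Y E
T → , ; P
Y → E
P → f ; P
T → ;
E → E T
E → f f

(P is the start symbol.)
{ [E → . E T], [E → . Y Y E], [E → . f f], [P → . Y T], [P → . f ; P], [P' → . P], [Y → . E] }

First, augment the grammar with P' → P
I₀ = CLOSURE({ [P' → . P] }):
  [P' → . P] has the dot before P: add [P → . Y T], [P → . f ; P]
  [P → . Y T] has the dot before Y: add [Y → . E]
  [Y → . E] has the dot before E: add [E → . Y Y E], [E → . E T], [E → . f f]
No further items can be added.

I₀ = { [E → . E T], [E → . Y Y E], [E → . f f], [P → . Y T], [P → . f ; P], [P' → . P], [Y → . E] }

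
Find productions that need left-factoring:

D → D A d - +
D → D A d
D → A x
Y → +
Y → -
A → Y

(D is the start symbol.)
Yes, D has productions with common prefix 'D A d'

Left-factoring is needed when two productions for the same non-terminal
share a common prefix on the right-hand side.

Productions for D:
  D → D A d - +
  D → D A d
  D → A x
Productions for Y:
  Y → +
  Y → -

Found common prefix 'D A d' in productions for D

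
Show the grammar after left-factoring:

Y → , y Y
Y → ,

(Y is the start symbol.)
Y → , Y'
Y' → y Y
Y' → ε

Left-factoring transforms A → αβ₁ | αβ₂ into A → αA' and A' → β₁ | β₂
(α is the longest common prefix among the alternatives). Repeat until
no nonterminal has two alternatives with a common prefix.

Round 1: Y has alternatives sharing prefix ','. Introduce Y': Y → , Y'
  Add: Y' → y Y
  Add: Y' → ε

No remaining common prefixes — done.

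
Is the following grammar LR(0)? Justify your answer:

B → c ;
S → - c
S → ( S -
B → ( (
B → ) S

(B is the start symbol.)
Augment with B' → B and build the canonical LR(0) collection (I0 = CLOSURE({[B' → . B]}), then GOTO on every symbol after a dot until no new states appear). It has 13 states:
  I0: { [B → . ( (], [B → . ) S], [B → . c ;], [B' → . B] }  — shift
  I1: { [B → ( . (] }  — shift
  I2: { [B → ) . S], [S → . ( S -], [S → . - c] }  — shift
  I3: { [B' → B .] }  — accept
  I4: { [B → c . ;] }  — shift
  I5: { [B → c ; .] }  — reduce
  I6: { [S → ( . S -], [S → . ( S -], [S → . - c] }  — shift
  I7: { [S → - . c] }  — shift
  I8: { [B → ) S .] }  — reduce
  I9: { [S → - c .] }  — reduce
  I10: { [S → ( S . -] }  — shift
  I11: { [S → ( S - .] }  — reduce
  I12: { [B → ( ( .] }  — reduce

Every state is either a pure shift/goto state or contains exactly one complete item and nothing to shift — no conflicts. The grammar is LR(0).

Answer: Yes, the grammar is LR(0)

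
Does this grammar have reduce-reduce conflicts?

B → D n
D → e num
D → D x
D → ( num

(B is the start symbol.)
No reduce-reduce conflicts

A reduce-reduce conflict occurs when an LR(0) state has two complete items [A → α .] and [B → β .] — both call for a reduction, and with no lookahead the parser cannot choose between them.

Augment with B' → B and build the canonical LR(0) collection (I0 = CLOSURE({[B' → . B]}), then GOTO on every symbol after a dot until no new states appear). It has 9 states:
  I0: { [B → . D n], [B' → . B], [D → . ( num], [D → . D x], [D → . e num] }  — shift
  I1: { [D → ( . num] }  — shift
  I2: { [B' → B .] }  — accept
  I3: { [B → D . n], [D → D . x] }  — shift
  I4: { [D → e . num] }  — shift
  I5: { [D → e num .] }  — reduce
  I6: { [B → D n .] }  — reduce
  I7: { [D → D x .] }  — reduce
  I8: { [D → ( num .] }  — reduce

No state contains more than one complete item.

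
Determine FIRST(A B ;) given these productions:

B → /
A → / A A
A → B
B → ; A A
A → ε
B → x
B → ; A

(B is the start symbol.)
{ '/', ';', 'x' }

FIRST sets of the non-terminals involved (from the grammar, by fixed-point iteration):
  FIRST(A) = { '/', ';', 'x', ε }
  FIRST(B) = { '/', ';', 'x' }

To compute FIRST(A B ;), process the symbols left to right:
Symbol A is a non-terminal. Add FIRST(A) \ {ε} = { '/', ';', 'x' }
A is nullable (ε ∈ FIRST(A)), continue to the next symbol.
Symbol B is a non-terminal. Add FIRST(B) \ {ε} = { '/', ';', 'x' }
B is not nullable (ε ∉ FIRST(B)), so stop here.
FIRST(A B ;) = { '/', ';', 'x' }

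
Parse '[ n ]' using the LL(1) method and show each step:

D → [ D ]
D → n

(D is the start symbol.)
LL(1) parsing maintains a stack (initially the start symbol over $) and the input. At each step: if the stack top is a terminal, match it against the current input token; if it is a non-terminal N, replace it with the RHS of M[N, lookahead] (the unique production whose predict set contains the lookahead).

Stack is shown with the top on the left.

Stack    Input    Action
------------------------
D $      [ n ] $  output D → [ D ]
[ D ] $  [ n ] $  match '['
D ] $    n ] $    output D → n
n ] $    n ] $    match 'n'
] $      ] $      match ']'
$        $        accept

The string is accepted.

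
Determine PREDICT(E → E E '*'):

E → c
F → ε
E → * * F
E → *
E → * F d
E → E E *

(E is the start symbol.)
PREDICT(E → E E '*') = (FIRST(RHS) \ {ε}) ∪ (FOLLOW(E) if ε ∈ FIRST(RHS), i.e. RHS ⇒* ε)
FIRST(E) = { '*', 'c' }
FIRST(E E '*') = { '*', 'c' }
ε ∉ FIRST(E E '*'), so FOLLOW(E) is not added.
PREDICT(E → E E '*') = { '*', 'c' }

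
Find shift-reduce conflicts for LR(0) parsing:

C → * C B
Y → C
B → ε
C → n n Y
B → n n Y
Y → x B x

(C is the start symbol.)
Augment with C' → C and build the canonical LR(0) collection (I0 = CLOSURE({[C' → . C]}), then GOTO on every symbol after a dot until no new states appear). It has 15 states:
  I0: { [C → . * C B], [C → . n n Y], [C' → . C] }  — shift
  I1: { [C → * . C B], [C → . * C B], [C → . n n Y] }  — shift
  I2: { [C' → C .] }  — accept
  I3: { [C → n . n Y] }  — shift
  I4: { [C → . * C B], [C → . n n Y], [C → n n . Y], [Y → . C], [Y → . x B x] }  — shift
  I5: { [Y → C .] }  — reduce
  I6: { [C → n n Y .] }  — reduce
  I7: { [B → . n n Y], [B → .], [Y → x . B x] }  — shift, reduce
  I8: { [Y → x B . x] }  — shift
  I9: { [B → n . n Y] }  — shift
  I10: { [B → n n . Y], [C → . * C B], [C → . n n Y], [Y → . C], [Y → . x B x] }  — shift
  I11: { [B → n n Y .] }  — reduce
  I12: { [Y → x B x .] }  — reduce
  I13: { [B → . n n Y], [B → .], [C → * C . B] }  — shift, reduce
  I14: { [C → * C B .] }  — reduce

I7 contains reduce item [B → .] and shift item [B → . n n Y] — shift-reduce conflict.
I13 contains reduce item [B → .] and shift item [B → . n n Y] — shift-reduce conflict.

Answer: Yes — I7: [B → .] vs [B → . n n Y]; I13: [B → .] vs [B → . n n Y]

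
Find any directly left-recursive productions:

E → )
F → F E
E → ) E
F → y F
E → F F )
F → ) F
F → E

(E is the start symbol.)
Yes, F is left-recursive

Direct left recursion occurs when N → N α for some non-terminal N (the right-hand side begins with the left-hand side itself).

E → ): starts with ')'
F → F E: LEFT RECURSIVE (starts with F)
E → ) E: starts with ')'
F → y F: starts with y
E → F F ): starts with F
F → ) F: starts with ')'
F → E: starts with E

The grammar has direct left recursion on: F.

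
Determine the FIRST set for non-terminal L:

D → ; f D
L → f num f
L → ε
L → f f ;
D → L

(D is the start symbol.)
{ 'f', ε }

From L → f num f:
  - f is a terminal: add 'f' and stop
From L → ε:
  - ε-production, so ε ∈ FIRST(L)
From L → f f ;:
  - f is a terminal: add 'f' and stop

Collecting: FIRST(L) = { 'f', ε }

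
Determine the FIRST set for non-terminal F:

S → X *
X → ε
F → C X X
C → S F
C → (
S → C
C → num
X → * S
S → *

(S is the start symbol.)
{ '(', '*', 'num' }

FIRST sets of the other non-terminals involved (by the same procedure, iterated to a fixed point):
  FIRST(C) = { '(', '*', 'num' }

From F → C X X:
  - C is a non-terminal: add FIRST(C) \ {ε} = { '(', '*', 'num' }
    C is not nullable, so stop

Collecting: FIRST(F) = { '(', '*', 'num' }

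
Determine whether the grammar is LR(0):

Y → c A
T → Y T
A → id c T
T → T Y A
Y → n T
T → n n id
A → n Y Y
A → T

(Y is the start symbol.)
Augment with Y' → Y and build the canonical LR(0) collection (I0 = CLOSURE({[Y' → . Y]}), then GOTO on every symbol after a dot until no new states appear). It has 20 states:
  I0: { [Y → . c A], [Y → . n T], [Y' → . Y] }  — shift
  I1: { [Y' → Y .] }  — accept
  I2: { [A → . T], [A → . id c T], [A → . n Y Y], [T → . T Y A], [T → . Y T], [T → . n n id], [Y → . c A], [Y → . n T], [Y → c . A] }  — shift
  I3: { [T → . T Y A], [T → . Y T], [T → . n n id], [Y → . c A], [Y → . n T], [Y → n . T] }  — shift
  I4: { [T → T . Y A], [Y → . c A], [Y → . n T], [Y → n T .] }  — shift, reduce
  I5: { [T → . T Y A], [T → . Y T], [T → . n n id], [T → Y . T], [Y → . c A], [Y → . n T] }  — shift
  I6: { [T → . T Y A], [T → . Y T], [T → . n n id], [T → n . n id], [Y → . c A], [Y → . n T], [Y → n . T] }  — shift
  I7: { [T → . T Y A], [T → . Y T], [T → . n n id], [T → n . n id], [T → n n . id], [Y → . c A], [Y → . n T], [Y → n . T] }  — shift
  I8: { [T → n n id .] }  — reduce
  I9: { [T → T . Y A], [T → Y T .], [Y → . c A], [Y → . n T] }  — shift, reduce
  I10: { [A → . T], [A → . id c T], [A → . n Y Y], [T → . T Y A], [T → . Y T], [T → . n n id], [T → T Y . A], [Y → . c A], [Y → . n T] }  — shift
  I11: { [T → T Y A .] }  — reduce
  I12: { [A → T .], [T → T . Y A], [Y → . c A], [Y → . n T] }  — shift, reduce
  I13: { [A → id . c T] }  — shift
  I14: { [A → n . Y Y], [T → . T Y A], [T → . Y T], [T → . n n id], [T → n . n id], [Y → . c A], [Y → . n T], [Y → n . T] }  — shift
  I15: { [A → n Y . Y], [T → . T Y A], [T → . Y T], [T → . n n id], [T → Y . T], [Y → . c A], [Y → . n T] }  — shift
  I16: { [A → n Y Y .], [T → . T Y A], [T → . Y T], [T → . n n id], [T → Y . T], [Y → . c A], [Y → . n T] }  — shift, reduce
  I17: { [A → id c . T], [T → . T Y A], [T → . Y T], [T → . n n id], [Y → . c A], [Y → . n T] }  — shift
  I18: { [A → id c T .], [T → T . Y A], [Y → . c A], [Y → . n T] }  — shift, reduce
  I19: { [Y → c A .] }  — reduce

Conflict in state I4:
  Shift-reduce conflict between [Y → n T .] and [Y → . c A]
So the grammar is NOT LR(0).

Answer: No. Shift-reduce conflict between [Y → n T .] and [Y → . c A]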